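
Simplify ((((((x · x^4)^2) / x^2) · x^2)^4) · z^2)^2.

x^80·z^4

((((((x · x^4)^2) / x^2) · x^2)^4) · z^2)^2
= ((((((x · x^4)^2) / x^2) · x^2)^4)^2) · ((z^2)^2)    [power of a product]
= (((((x · x^4)^2) / x^2) · x^2)^8) · ((z^2)^2)    [power of a power]
= (((((x · x^4)^2) / x^2)^8) · ((x^2)^8)) · ((z^2)^2)    [power of a product]
= (((((x · x^4)^2)^8) / ((x^2)^8)) · ((x^2)^8)) · ((z^2)^2)    [power of a quotient]
= ((((x · x^4)^16) / ((x^2)^8)) · ((x^2)^8)) · ((z^2)^2)    [power of a power]
= ((((x^16) · ((x^4)^16)) / ((x^2)^8)) · ((x^2)^8)) · ((z^2)^2)    [power of a product]
= (((x^16 · x^64) / ((x^2)^8)) · ((x^2)^8)) · ((z^2)^2)    [power of a power]
= ((x^80 / ((x^2)^8)) · ((x^2)^8)) · ((z^2)^2)    [product of powers]
= ((x^80 / x^16) · ((x^2)^8)) · ((z^2)^2)    [power of a power]
= (x^64 · ((x^2)^8)) · ((z^2)^2)    [quotient of powers]
= (x^64 · x^16) · ((z^2)^2)    [power of a power]
= x^80 · ((z^2)^2)    [product of powers]
= x^80 · z^4    [power of a power]
= x^80·z^4    [rearrange]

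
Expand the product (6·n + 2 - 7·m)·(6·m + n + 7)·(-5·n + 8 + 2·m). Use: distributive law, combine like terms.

-133·m·n^2 + 505·m·n + 268·m^2·n - 30·n^3 - 172·n^2 + 282·n - 268·m - 410·m^2 + 112 - 84·m^3

(6·n + 2 - 7·m)·(6·m + n + 7)·(-5·n + 8 + 2·m)
= (36·m·n + 6·n^2 + 42·n + 12·m + 2·n + 14 - 42·m^2 - 7·m·n - 49·m)·(-5·n + 8 + 2·m)    [distributive law]
= (29·m·n + 6·n^2 + 44·n - 37·m + 14 - 42·m^2)·(-5·n + 8 + 2·m)    [combine like terms]
= -145·m·n^2 + 232·m·n + 58·m^2·n - 30·n^3 + 48·n^2 + 12·m·n^2 - 220·n^2 + 352·n + 88·m·n + 185·m·n - 296·m - 74·m^2 - 70·n + 112 + 28·m + 210·m^2·n - 336·m^2 - 84·m^3    [distributive law]
= -133·m·n^2 + 505·m·n + 268·m^2·n - 30·n^3 - 172·n^2 + 282·n - 268·m - 410·m^2 + 112 - 84·m^3    [combine like terms]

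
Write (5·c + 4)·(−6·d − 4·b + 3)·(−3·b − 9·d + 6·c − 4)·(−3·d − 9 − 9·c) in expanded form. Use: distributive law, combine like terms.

−810·b·c·d^2 − 4191·b·c·d − 2070·b·c^2·d − 810·c·d^3 − 3897·c·d^2 − 1890·c^2·d^2 + 2781·c^2·d + 1620·c^3·d + 1503·c·d − 180·b^2·c·d − 972·b^2·c − 540·b^2·c^2 + 1629·b·c^2 + 1080·b·c^3 + 297·b·c − 918·c^2 − 810·c^3 + 324·c − 648·b·d^2 − 2028·b·d − 648·d^3 − 1908·d^2 + 252·d − 144·b^2·d − 432·b^2 − 252·b + 432

(5·c + 4)·(−6·d − 4·b + 3)·(−3·b − 9·d + 6·c − 4)·(−3·d − 9 − 9·c)
= (−30·c·d − 20·b·c + 15·c − 24·d − 16·b + 12)·(−3·b − 9·d + 6·c − 4)·(−3·d − 9 − 9·c)    [distributive law]
= (90·b·c·d + 270·c·d^2 − 180·c^2·d + 120·c·d + 60·b^2·c + 180·b·c·d − 120·b·c^2 + 80·b·c − 45·b·c − 135·c·d + 90·c^2 − 60·c + 72·b·d + 216·d^2 − 144·c·d + 96·d + 48·b^2 + 144·b·d − 96·b·c + 64·b − 36·b − 108·d + 72·c − 48)·(−3·d − 9 − 9·c)    [distributive law]
= (270·b·c·d + 270·c·d^2 − 180·c^2·d − 159·c·d + 60·b^2·c − 120·b·c^2 − 61·b·c + 90·c^2 + 12·c + 216·b·d + 216·d^2 − 12·d + 48·b^2 + 28·b − 48)·(−3·d − 9 − 9·c)    [combine like terms]
= −810·b·c·d^2 − 2430·b·c·d − 2430·b·c^2·d − 810·c·d^3 − 2430·c·d^2 − 2430·c^2·d^2 + 540·c^2·d^2 + 1620·c^2·d + 1620·c^3·d + 477·c·d^2 + 1431·c·d + 1431·c^2·d − 180·b^2·c·d − 540·b^2·c − 540·b^2·c^2 + 360·b·c^2·d + 1080·b·c^2 + 1080·b·c^3 + 183·b·c·d + 549·b·c + 549·b·c^2 − 270·c^2·d − 810·c^2 − 810·c^3 − 36·c·d − 108·c − 108·c^2 − 648·b·d^2 − 1944·b·d − 1944·b·c·d − 648·d^3 − 1944·d^2 − 1944·c·d^2 + 36·d^2 + 108·d + 108·c·d − 144·b^2·d − 432·b^2 − 432·b^2·c − 84·b·d − 252·b − 252·b·c + 144·d + 432 + 432·c    [distributive law]
= −810·b·c·d^2 − 4191·b·c·d − 2070·b·c^2·d − 810·c·d^3 − 3897·c·d^2 − 1890·c^2·d^2 + 2781·c^2·d + 1620·c^3·d + 1503·c·d − 180·b^2·c·d − 972·b^2·c − 540·b^2·c^2 + 1629·b·c^2 + 1080·b·c^3 + 297·b·c − 918·c^2 − 810·c^3 + 324·c − 648·b·d^2 − 2028·b·d − 648·d^3 − 1908·d^2 + 252·d − 144·b^2·d − 432·b^2 − 252·b + 432    [combine like terms]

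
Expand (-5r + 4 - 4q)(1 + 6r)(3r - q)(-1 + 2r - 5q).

(-5r + 4 - 4q)(1 + 6r)(3r - q)(-1 + 2r - 5q)
= (-5r - 30r² + 4 + 24r - 4q - 24qr)(3r - q)(-1 + 2r - 5q)    [distributive law]
= (19r - 30r² + 4 - 4q - 24qr)(3r - q)(-1 + 2r - 5q)    [combine like terms]
= (57r² - 19qr - 90r³ + 30qr² + 12r - 4q - 12qr + 4q² - 72qr² + 24q²r)(-1 + 2r - 5q)    [distributive law]
= (57r² - 31qr - 90r³ - 42qr² + 12r - 4q + 4q² + 24q²r)(-1 + 2r - 5q)    [combine like terms]
= -57r² + 114r³ - 285qr² + 31qr - 62qr² + 155q²r + 90r³ - 180r⁴ + 450qr³ + 42qr² - 84qr³ + 210q²r² - 12r + 24r² - 60qr + 4q - 8qr + 20q² - 4q² + 8q²r - 20q³ - 24q²r + 48q²r² - 120q³r    [distributive law]
= -33r² + 204r³ - 305qr² - 37qr + 139q²r - 180r⁴ + 366qr³ + 258q²r² - 12r + 4q + 16q² - 20q³ - 120q³r    [combine like terms]

-33r² + 204r³ - 305qr² - 37qr + 139q²r - 180r⁴ + 366qr³ + 258q²r² - 12r + 4q + 16q² - 20q³ - 120q³r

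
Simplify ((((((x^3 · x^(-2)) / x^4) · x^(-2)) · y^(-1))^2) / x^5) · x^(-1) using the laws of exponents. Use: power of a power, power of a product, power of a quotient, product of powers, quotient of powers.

x^(-16)y^(-2)

((((((x^3 · x^(-2)) / x^4) · x^(-2)) · y^(-1))^2) / x^5) · x^(-1)
= ((((((x^3 · x^(-2)) / x^4) · x^(-2))^2) · ((y^(-1))^2)) / x^5) · x^(-1)    [power of a product]
= ((((((x^3 · x^(-2)) / x^4)^2) · ((x^(-2))^2)) · ((y^(-1))^2)) / x^5) · x^(-1)    [power of a product]
= ((((((x^3 · x^(-2))^2) / ((x^4)^2)) · ((x^(-2))^2)) · ((y^(-1))^2)) / x^5) · x^(-1)    [power of a quotient]
= (((((((x^3)^2) · ((x^(-2))^2)) / ((x^4)^2)) · ((x^(-2))^2)) · ((y^(-1))^2)) / x^5) · x^(-1)    [power of a product]
= (((((x^6 · ((x^(-2))^2)) / ((x^4)^2)) · ((x^(-2))^2)) · ((y^(-1))^2)) / x^5) · x^(-1)    [power of a power]
= (((((x^6 · x^(-4)) / ((x^4)^2)) · ((x^(-2))^2)) · ((y^(-1))^2)) / x^5) · x^(-1)    [power of a power]
= ((((x^2 / ((x^4)^2)) · ((x^(-2))^2)) · ((y^(-1))^2)) / x^5) · x^(-1)    [product of powers]
= ((((x^2 / x^8) · ((x^(-2))^2)) · ((y^(-1))^2)) / x^5) · x^(-1)    [power of a power]
= (((x^(-6) · ((x^(-2))^2)) · ((y^(-1))^2)) / x^5) · x^(-1)    [quotient of powers]
= (((x^(-6) · x^(-4)) · ((y^(-1))^2)) / x^5) · x^(-1)    [power of a power]
= ((x^(-10) · ((y^(-1))^2)) / x^5) · x^(-1)    [product of powers]
= ((x^(-10) · y^(-2)) / x^5) · x^(-1)    [power of a power]
= x^(-16)y^(-2)    [quotient of powers; product of powers]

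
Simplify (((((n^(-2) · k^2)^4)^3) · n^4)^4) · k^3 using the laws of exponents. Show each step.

(((((n^(-2) · k^2)^4)^3) · n^4)^4) · k^3
= (((((n^(-2) · k^2)^4)^3)^4) · ((n^4)^4)) · k^3    [power of a product]
= ((((n^(-2) · k^2)^4)^12) · ((n^4)^4)) · k^3    [power of a power]
= (((n^(-2) · k^2)^48) · ((n^4)^4)) · k^3    [power of a power]
= ((((n^(-2))^48) · ((k^2)^48)) · ((n^4)^4)) · k^3    [power of a product]
= ((n^(-96) · ((k^2)^48)) · ((n^4)^4)) · k^3    [power of a power]
= ((n^(-96) · k^96) · ((n^4)^4)) · k^3    [power of a power]
= ((n^(-96) · k^96) · n^16) · k^3    [power of a power]
= k^99·n^(-80)    [product of powers]

k^99·n^(-80)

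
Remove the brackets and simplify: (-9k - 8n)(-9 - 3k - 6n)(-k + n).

-81k^2 + 9kn - 27k^3 - 51k^2n + 30kn^2 + 72n^2 + 48n^3

(-9k - 8n)(-9 - 3k - 6n)(-k + n)
= (81k + 27k^2 + 54kn + 72n + 24kn + 48n^2)(-k + n)    [distributive law]
= (81k + 27k^2 + 78kn + 72n + 48n^2)(-k + n)    [combine like terms]
= -81k^2 + 81kn - 27k^3 + 27k^2n - 78k^2n + 78kn^2 - 72kn + 72n^2 - 48kn^2 + 48n^3    [distributive law]
= -81k^2 + 9kn - 27k^3 - 51k^2n + 30kn^2 + 72n^2 + 48n^3    [combine like terms]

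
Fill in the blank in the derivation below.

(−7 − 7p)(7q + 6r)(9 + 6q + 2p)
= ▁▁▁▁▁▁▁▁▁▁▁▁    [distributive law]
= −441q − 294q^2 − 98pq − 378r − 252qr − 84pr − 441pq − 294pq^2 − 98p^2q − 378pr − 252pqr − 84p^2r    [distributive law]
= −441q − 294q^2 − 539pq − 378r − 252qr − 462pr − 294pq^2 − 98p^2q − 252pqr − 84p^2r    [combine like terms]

After distributive law, the bracketed line is:

(−49q − 42r − 49pq − 42pr)(9 + 6q + 2p)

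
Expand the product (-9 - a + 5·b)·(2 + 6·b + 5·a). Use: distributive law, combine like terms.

-18 - 44·b - 47·a + 19·a·b - 5·a^2 + 30·b^2

(-9 - a + 5·b)·(2 + 6·b + 5·a)
= -18 - 54·b - 45·a - 2·a - 6·a·b - 5·a^2 + 10·b + 30·b^2 + 25·a·b    [distributive law]
= -18 - 44·b - 47·a + 19·a·b - 5·a^2 + 30·b^2    [combine like terms]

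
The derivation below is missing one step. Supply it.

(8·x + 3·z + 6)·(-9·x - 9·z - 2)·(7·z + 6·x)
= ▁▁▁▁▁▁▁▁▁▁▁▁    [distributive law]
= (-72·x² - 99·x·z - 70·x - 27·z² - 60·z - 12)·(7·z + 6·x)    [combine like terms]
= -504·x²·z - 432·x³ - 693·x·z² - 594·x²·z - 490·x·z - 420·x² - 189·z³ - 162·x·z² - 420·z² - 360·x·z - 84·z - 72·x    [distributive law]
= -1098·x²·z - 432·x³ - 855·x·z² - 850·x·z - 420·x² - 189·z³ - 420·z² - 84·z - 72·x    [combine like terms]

After distributive law, the bracketed line is:

(-72·x² - 72·x·z - 16·x - 27·x·z - 27·z² - 6·z - 54·x - 54·z - 12)·(7·z + 6·x)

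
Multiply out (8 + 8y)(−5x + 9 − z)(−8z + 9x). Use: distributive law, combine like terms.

(8 + 8y)(−5x + 9 − z)(−8z + 9x)
= (−40x + 72 − 8z − 40xy + 72y − 8yz)(−8z + 9x)    [distributive law]
= 320xz − 360x² − 576z + 648x + 64z² − 72xz + 320xyz − 360x²y − 576yz + 648xy + 64yz² − 72xyz    [distributive law]
= 248xz − 360x² − 576z + 648x + 64z² + 248xyz − 360x²y − 576yz + 648xy + 64yz²    [combine like terms]

248xz − 360x² − 576z + 648x + 64z² + 248xyz − 360x²y − 576yz + 648xy + 64yz²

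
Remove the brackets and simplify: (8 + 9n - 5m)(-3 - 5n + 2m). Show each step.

(8 + 9n - 5m)(-3 - 5n + 2m)
= -24 - 40n + 16m - 27n - 45n^2 + 18mn + 15m + 25mn - 10m^2    [distributive law]
= -24 - 67n + 31m - 45n^2 + 43mn - 10m^2    [combine like terms]

-24 - 67n + 31m - 45n^2 + 43mn - 10m^2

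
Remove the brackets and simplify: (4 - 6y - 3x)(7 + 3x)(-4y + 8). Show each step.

(4 - 6y - 3x)(7 + 3x)(-4y + 8)
= (28 + 12x - 42y - 18xy - 21x - 9x²)(-4y + 8)    [distributive law]
= (28 - 9x - 42y - 18xy - 9x²)(-4y + 8)    [combine like terms]
= -112y + 224 + 36xy - 72x + 168y² - 336y + 72xy² - 144xy + 36x²y - 72x²    [distributive law]
= -448y + 224 - 108xy - 72x + 168y² + 72xy² + 36x²y - 72x²    [combine like terms]

-448y + 224 - 108xy - 72x + 168y² + 72xy² + 36x²y - 72x²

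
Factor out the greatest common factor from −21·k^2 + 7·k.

7·k(−3·k + 1)

−21·k^2 + 7·k
= 7(−3·k^2 + k)    [factor out 7]
= 7·k(−3·k + 1)    [factor out k]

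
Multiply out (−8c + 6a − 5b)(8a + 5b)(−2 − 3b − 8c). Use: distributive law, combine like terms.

(−8c + 6a − 5b)(8a + 5b)(−2 − 3b − 8c)
= (−64ac − 40bc + 48a^2 + 30ab − 40ab − 25b^2)(−2 − 3b − 8c)    [distributive law]
= (−64ac − 40bc + 48a^2 − 10ab − 25b^2)(−2 − 3b − 8c)    [combine like terms]
= 128ac + 192abc + 512ac^2 + 80bc + 120b^2c + 320bc^2 − 96a^2 − 144a^2b − 384a^2c + 20ab + 30ab^2 + 80abc + 50b^2 + 75b^3 + 200b^2c    [distributive law]
= 128ac + 272abc + 512ac^2 + 80bc + 320b^2c + 320bc^2 − 96a^2 − 144a^2b − 384a^2c + 20ab + 30ab^2 + 50b^2 + 75b^3    [combine like terms]

128ac + 272abc + 512ac^2 + 80bc + 320b^2c + 320bc^2 − 96a^2 − 144a^2b − 384a^2c + 20ab + 30ab^2 + 50b^2 + 75b^3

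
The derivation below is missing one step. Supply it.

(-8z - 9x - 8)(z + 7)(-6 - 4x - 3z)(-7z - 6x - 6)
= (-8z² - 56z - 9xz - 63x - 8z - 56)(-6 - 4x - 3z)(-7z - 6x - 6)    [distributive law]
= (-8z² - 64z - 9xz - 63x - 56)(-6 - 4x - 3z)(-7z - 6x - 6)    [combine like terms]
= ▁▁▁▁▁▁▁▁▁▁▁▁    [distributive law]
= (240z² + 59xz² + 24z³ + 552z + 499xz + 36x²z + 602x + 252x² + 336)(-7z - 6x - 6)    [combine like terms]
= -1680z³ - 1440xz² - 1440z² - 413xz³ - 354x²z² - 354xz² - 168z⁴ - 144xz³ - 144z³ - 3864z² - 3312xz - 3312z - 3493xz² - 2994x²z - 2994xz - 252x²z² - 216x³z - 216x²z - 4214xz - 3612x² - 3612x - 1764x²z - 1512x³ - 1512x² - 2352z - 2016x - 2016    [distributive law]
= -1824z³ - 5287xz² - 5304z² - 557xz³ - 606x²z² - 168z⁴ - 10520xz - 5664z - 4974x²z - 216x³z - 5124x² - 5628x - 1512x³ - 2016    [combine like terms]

By distributive law:

(48z² + 32xz² + 24z³ + 384z + 256xz + 192z² + 54xz + 36x²z + 27xz² + 378x + 252x² + 189xz + 336 + 224x + 168z)(-7z - 6x - 6)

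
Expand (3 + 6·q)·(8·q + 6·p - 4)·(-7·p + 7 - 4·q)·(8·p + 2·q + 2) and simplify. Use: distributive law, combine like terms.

(3 + 6·q)·(8·q + 6·p - 4)·(-7·p + 7 - 4·q)·(8·p + 2·q + 2)
= (24·q + 18·p - 12 + 48·q² + 36·p·q - 24·q)·(-7·p + 7 - 4·q)·(8·p + 2·q + 2)    [distributive law]
= (18·p - 12 + 48·q² + 36·p·q)·(-7·p + 7 - 4·q)·(8·p + 2·q + 2)    [combine like terms]
= (-126·p² + 126·p - 72·p·q + 84·p - 84 + 48·q - 336·p·q² + 336·q² - 192·q³ - 252·p²·q + 252·p·q - 144·p·q²)·(8·p + 2·q + 2)    [distributive law]
= (-126·p² + 210·p + 180·p·q - 84 + 48·q - 480·p·q² + 336·q² - 192·q³ - 252·p²·q)·(8·p + 2·q + 2)    [combine like terms]
= -1008·p³ - 252·p²·q - 252·p² + 1680·p² + 420·p·q + 420·p + 1440·p²·q + 360·p·q² + 360·p·q - 672·p - 168·q - 168 + 384·p·q + 96·q² + 96·q - 3840·p²·q² - 960·p·q³ - 960·p·q² + 2688·p·q² + 672·q³ + 672·q² - 1536·p·q³ - 384·q⁴ - 384·q³ - 2016·p³·q - 504·p²·q² - 504·p²·q    [distributive law]
= -1008·p³ + 684·p²·q + 1428·p² + 1164·p·q - 252·p + 2088·p·q² - 72·q - 168 + 768·q² - 4344·p²·q² - 2496·p·q³ + 288·q³ - 384·q⁴ - 2016·p³·q    [combine like terms]

-1008·p³ + 684·p²·q + 1428·p² + 1164·p·q - 252·p + 2088·p·q² - 72·q - 168 + 768·q² - 4344·p²·q² - 2496·p·q³ + 288·q³ - 384·q⁴ - 2016·p³·q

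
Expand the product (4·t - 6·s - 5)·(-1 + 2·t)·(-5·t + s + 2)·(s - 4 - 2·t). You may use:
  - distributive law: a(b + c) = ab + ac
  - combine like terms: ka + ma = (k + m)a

(4·t - 6·s - 5)·(-1 + 2·t)·(-5·t + s + 2)·(s - 4 - 2·t)
= (-4·t + 8·t² + 6·s - 12·s·t + 5 - 10·t)·(-5·t + s + 2)·(s - 4 - 2·t)    [distributive law]
= (-14·t + 8·t² + 6·s - 12·s·t + 5)·(-5·t + s + 2)·(s - 4 - 2·t)    [combine like terms]
= (70·t² - 14·s·t - 28·t - 40·t³ + 8·s·t² + 16·t² - 30·s·t + 6·s² + 12·s + 60·s·t² - 12·s²·t - 24·s·t - 25·t + 5·s + 10)·(s - 4 - 2·t)    [distributive law]
= (86·t² - 68·s·t - 53·t - 40·t³ + 68·s·t² + 6·s² + 17·s - 12·s²·t + 10)·(s - 4 - 2·t)    [combine like terms]
= 86·s·t² - 344·t² - 172·t³ - 68·s²·t + 272·s·t + 136·s·t² - 53·s·t + 212·t + 106·t² - 40·s·t³ + 160·t³ + 80·t⁴ + 68·s²·t² - 272·s·t² - 136·s·t³ + 6·s³ - 24·s² - 12·s²·t + 17·s² - 68·s - 34·s·t - 12·s³·t + 48·s²·t + 24·s²·t² + 10·s - 40 - 20·t    [distributive law]
= -50·s·t² - 238·t² - 12·t³ - 32·s²·t + 185·s·t + 192·t - 176·s·t³ + 80·t⁴ + 92·s²·t² + 6·s³ - 7·s² - 58·s - 12·s³·t - 40    [combine like terms]

-50·s·t² - 238·t² - 12·t³ - 32·s²·t + 185·s·t + 192·t - 176·s·t³ + 80·t⁴ + 92·s²·t² + 6·s³ - 7·s² - 58·s - 12·s³·t - 40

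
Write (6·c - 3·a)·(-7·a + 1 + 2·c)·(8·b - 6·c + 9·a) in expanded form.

(6·c - 3·a)·(-7·a + 1 + 2·c)·(8·b - 6·c + 9·a)
= (-42·a·c + 6·c + 12·c^2 + 21·a^2 - 3·a - 6·a·c)·(8·b - 6·c + 9·a)    [distributive law]
= (-48·a·c + 6·c + 12·c^2 + 21·a^2 - 3·a)·(8·b - 6·c + 9·a)    [combine like terms]
= -384·a·b·c + 288·a·c^2 - 432·a^2·c + 48·b·c - 36·c^2 + 54·a·c + 96·b·c^2 - 72·c^3 + 108·a·c^2 + 168·a^2·b - 126·a^2·c + 189·a^3 - 24·a·b + 18·a·c - 27·a^2    [distributive law]
= -384·a·b·c + 396·a·c^2 - 558·a^2·c + 48·b·c - 36·c^2 + 72·a·c + 96·b·c^2 - 72·c^3 + 168·a^2·b + 189·a^3 - 24·a·b - 27·a^2    [combine like terms]

-384·a·b·c + 396·a·c^2 - 558·a^2·c + 48·b·c - 36·c^2 + 72·a·c + 96·b·c^2 - 72·c^3 + 168·a^2·b + 189·a^3 - 24·a·b - 27·a^2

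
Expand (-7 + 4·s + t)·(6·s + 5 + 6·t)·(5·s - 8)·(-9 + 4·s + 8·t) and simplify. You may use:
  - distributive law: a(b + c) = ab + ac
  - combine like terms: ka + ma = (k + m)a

(-7 + 4·s + t)·(6·s + 5 + 6·t)·(5·s - 8)·(-9 + 4·s + 8·t)
= (-42·s - 35 - 42·t + 24·s^2 + 20·s + 24·s·t + 6·s·t + 5·t + 6·t^2)·(5·s - 8)·(-9 + 4·s + 8·t)    [distributive law]
= (-22·s - 35 - 37·t + 24·s^2 + 30·s·t + 6·t^2)·(5·s - 8)·(-9 + 4·s + 8·t)    [combine like terms]
= (-110·s^2 + 176·s - 175·s + 280 - 185·s·t + 296·t + 120·s^3 - 192·s^2 + 150·s^2·t - 240·s·t + 30·s·t^2 - 48·t^2)·(-9 + 4·s + 8·t)    [distributive law]
= (-302·s^2 + s + 280 - 425·s·t + 296·t + 120·s^3 + 150·s^2·t + 30·s·t^2 - 48·t^2)·(-9 + 4·s + 8·t)    [combine like terms]
= 2718·s^2 - 1208·s^3 - 2416·s^2·t - 9·s + 4·s^2 + 8·s·t - 2520 + 1120·s + 2240·t + 3825·s·t - 1700·s^2·t - 3400·s·t^2 - 2664·t + 1184·s·t + 2368·t^2 - 1080·s^3 + 480·s^4 + 960·s^3·t - 1350·s^2·t + 600·s^3·t + 1200·s^2·t^2 - 270·s·t^2 + 120·s^2·t^2 + 240·s·t^3 + 432·t^2 - 192·s·t^2 - 384·t^3    [distributive law]
= 2722·s^2 - 2288·s^3 - 5466·s^2·t + 1111·s + 5017·s·t - 2520 - 424·t - 3862·s·t^2 + 2800·t^2 + 480·s^4 + 1560·s^3·t + 1320·s^2·t^2 + 240·s·t^3 - 384·t^3    [combine like terms]

2722·s^2 - 2288·s^3 - 5466·s^2·t + 1111·s + 5017·s·t - 2520 - 424·t - 3862·s·t^2 + 2800·t^2 + 480·s^4 + 1560·s^3·t + 1320·s^2·t^2 + 240·s·t^3 - 384·t^3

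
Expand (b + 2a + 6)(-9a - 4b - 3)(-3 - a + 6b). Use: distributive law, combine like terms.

(b + 2a + 6)(-9a - 4b - 3)(-3 - a + 6b)
= (-9ab - 4b^2 - 3b - 18a^2 - 8ab - 6a - 54a - 24b - 18)(-3 - a + 6b)    [distributive law]
= (-17ab - 4b^2 - 27b - 18a^2 - 60a - 18)(-3 - a + 6b)    [combine like terms]
= 51ab + 17a^2b - 102ab^2 + 12b^2 + 4ab^2 - 24b^3 + 81b + 27ab - 162b^2 + 54a^2 + 18a^3 - 108a^2b + 180a + 60a^2 - 360ab + 54 + 18a - 108b    [distributive law]
= -282ab - 91a^2b - 98ab^2 - 150b^2 - 24b^3 - 27b + 114a^2 + 18a^3 + 198a + 54    [combine like terms]

-282ab - 91a^2b - 98ab^2 - 150b^2 - 24b^3 - 27b + 114a^2 + 18a^3 + 198a + 54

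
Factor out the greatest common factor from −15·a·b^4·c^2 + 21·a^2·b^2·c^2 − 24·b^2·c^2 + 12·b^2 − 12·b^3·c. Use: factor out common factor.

−15·a·b^4·c^2 + 21·a^2·b^2·c^2 − 24·b^2·c^2 + 12·b^2 − 12·b^3·c
= 3(−5·a·b^4·c^2 + 7·a^2·b^2·c^2 − 8·b^2·c^2 + 4·b^2 − 4·b^3·c)    [factor out 3]
= 3·b^2(−5·a·b^2·c^2 + 7·a^2·c^2 − 8·c^2 + 4 − 4·b·c)    [factor out b^2]

3·b^2(−5·a·b^2·c^2 + 7·a^2·c^2 − 8·c^2 + 4 − 4·b·c)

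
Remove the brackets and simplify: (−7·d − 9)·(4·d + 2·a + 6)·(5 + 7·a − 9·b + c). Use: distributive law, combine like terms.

−140·d² − 196·a·d² + 252·b·d² − 28·c·d² − 616·a·d − 98·a²·d + 126·a·b·d − 14·a·c·d − 390·d + 702·b·d − 78·c·d − 468·a − 126·a² + 162·a·b − 18·a·c − 270 + 486·b − 54·c

(−7·d − 9)·(4·d + 2·a + 6)·(5 + 7·a − 9·b + c)
= (−28·d² − 14·a·d − 42·d − 36·d − 18·a − 54)·(5 + 7·a − 9·b + c)    [distributive law]
= (−28·d² − 14·a·d − 78·d − 18·a − 54)·(5 + 7·a − 9·b + c)    [combine like terms]
= −140·d² − 196·a·d² + 252·b·d² − 28·c·d² − 70·a·d − 98·a²·d + 126·a·b·d − 14·a·c·d − 390·d − 546·a·d + 702·b·d − 78·c·d − 90·a − 126·a² + 162·a·b − 18·a·c − 270 − 378·a + 486·b − 54·c    [distributive law]
= −140·d² − 196·a·d² + 252·b·d² − 28·c·d² − 616·a·d − 98·a²·d + 126·a·b·d − 14·a·c·d − 390·d + 702·b·d − 78·c·d − 468·a − 126·a² + 162·a·b − 18·a·c − 270 + 486·b − 54·c    [combine like terms]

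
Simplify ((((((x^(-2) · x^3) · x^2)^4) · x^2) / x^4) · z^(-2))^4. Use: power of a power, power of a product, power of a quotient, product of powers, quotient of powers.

((((((x^(-2) · x^3) · x^2)^4) · x^2) / x^4) · z^(-2))^4
= ((((((x^(-2) · x^3) · x^2)^4) · x^2) / x^4)^4) · ((z^(-2))^4)    [power of a product]
= ((((((x^(-2) · x^3) · x^2)^4) · x^2)^4) / ((x^4)^4)) · ((z^(-2))^4)    [power of a quotient]
= ((((((x^(-2) · x^3) · x^2)^4)^4) · ((x^2)^4)) / ((x^4)^4)) · ((z^(-2))^4)    [power of a product]
= (((((x^(-2) · x^3) · x^2)^16) · ((x^2)^4)) / ((x^4)^4)) · ((z^(-2))^4)    [power of a power]
= (((((x^(-2) · x^3)^16) · ((x^2)^16)) · ((x^2)^4)) / ((x^4)^4)) · ((z^(-2))^4)    [power of a product]
= ((((((x^(-2))^16) · ((x^3)^16)) · ((x^2)^16)) · ((x^2)^4)) / ((x^4)^4)) · ((z^(-2))^4)    [power of a product]
= ((((x^(-32) · ((x^3)^16)) · ((x^2)^16)) · ((x^2)^4)) / ((x^4)^4)) · ((z^(-2))^4)    [power of a power]
= ((((x^(-32) · x^48) · ((x^2)^16)) · ((x^2)^4)) / ((x^4)^4)) · ((z^(-2))^4)    [power of a power]
= (((x^16 · ((x^2)^16)) · ((x^2)^4)) / ((x^4)^4)) · ((z^(-2))^4)    [product of powers]
= (((x^16 · x^32) · ((x^2)^4)) / ((x^4)^4)) · ((z^(-2))^4)    [power of a power]
= ((x^48 · ((x^2)^4)) / ((x^4)^4)) · ((z^(-2))^4)    [product of powers]
= ((x^48 · x^8) / ((x^4)^4)) · ((z^(-2))^4)    [power of a power]
= (x^56 / ((x^4)^4)) · ((z^(-2))^4)    [product of powers]
= (x^56 / x^16) · ((z^(-2))^4)    [power of a power]
= x^40 · ((z^(-2))^4)    [quotient of powers]
= x^40 · z^(-8)    [power of a power]
= x^40·z^(-8)    [rearrange]

x^40·z^(-8)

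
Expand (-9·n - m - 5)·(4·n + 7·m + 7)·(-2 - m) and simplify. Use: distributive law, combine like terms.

(-9·n - m - 5)·(4·n + 7·m + 7)·(-2 - m)
= (-36·n² - 63·m·n - 63·n - 4·m·n - 7·m² - 7·m - 20·n - 35·m - 35)·(-2 - m)    [distributive law]
= (-36·n² - 67·m·n - 83·n - 7·m² - 42·m - 35)·(-2 - m)    [combine like terms]
= 72·n² + 36·m·n² + 134·m·n + 67·m²·n + 166·n + 83·m·n + 14·m² + 7·m³ + 84·m + 42·m² + 70 + 35·m    [distributive law]
= 72·n² + 36·m·n² + 217·m·n + 67·m²·n + 166·n + 56·m² + 7·m³ + 119·m + 70    [combine like terms]

72·n² + 36·m·n² + 217·m·n + 67·m²·n + 166·n + 56·m² + 7·m³ + 119·m + 70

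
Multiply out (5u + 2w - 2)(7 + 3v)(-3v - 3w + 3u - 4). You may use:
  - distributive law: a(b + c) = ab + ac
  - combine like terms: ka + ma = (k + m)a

(5u + 2w - 2)(7 + 3v)(-3v - 3w + 3u - 4)
= (35u + 15uv + 14w + 6vw - 14 - 6v)(-3v - 3w + 3u - 4)    [distributive law]
= -105uv - 105uw + 105u² - 140u - 45uv² - 45uvw + 45u²v - 60uv - 42vw - 42w² + 42uw - 56w - 18v²w - 18vw² + 18uvw - 24vw + 42v + 42w - 42u + 56 + 18v² + 18vw - 18uv + 24v    [distributive law]
= -183uv - 63uw + 105u² - 182u - 45uv² - 27uvw + 45u²v - 48vw - 42w² - 14w - 18v²w - 18vw² + 66v + 56 + 18v²    [combine like terms]

-183uv - 63uw + 105u² - 182u - 45uv² - 27uvw + 45u²v - 48vw - 42w² - 14w - 18v²w - 18vw² + 66v + 56 + 18v²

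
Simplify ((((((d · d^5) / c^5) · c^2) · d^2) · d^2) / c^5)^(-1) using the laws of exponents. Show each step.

c^8·d^(-10)

((((((d · d^5) / c^5) · c^2) · d^2) · d^2) / c^5)^(-1)
= ((((((d · d^5) / c^5) · c^2) · d^2) · d^2)^(-1)) / ((c^5)^(-1))    [power of a quotient]
= ((((((d · d^5) / c^5) · c^2) · d^2)^(-1)) · ((d^2)^(-1))) / ((c^5)^(-1))    [power of a product]
= ((((((d · d^5) / c^5) · c^2)^(-1)) · ((d^2)^(-1))) · ((d^2)^(-1))) / ((c^5)^(-1))    [power of a product]
= ((((((d · d^5) / c^5)^(-1)) · ((c^2)^(-1))) · ((d^2)^(-1))) · ((d^2)^(-1))) / ((c^5)^(-1))    [power of a product]
= ((((((d · d^5)^(-1)) / ((c^5)^(-1))) · ((c^2)^(-1))) · ((d^2)^(-1))) · ((d^2)^(-1))) / ((c^5)^(-1))    [power of a quotient]
= ((((((d^(-1)) · ((d^5)^(-1))) / ((c^5)^(-1))) · ((c^2)^(-1))) · ((d^2)^(-1))) · ((d^2)^(-1))) / ((c^5)^(-1))    [power of a product]
= (((((d^(-1) · d^(-5)) / ((c^5)^(-1))) · ((c^2)^(-1))) · ((d^2)^(-1))) · ((d^2)^(-1))) / ((c^5)^(-1))    [power of a power]
= ((((d^(-6) / ((c^5)^(-1))) · ((c^2)^(-1))) · ((d^2)^(-1))) · ((d^2)^(-1))) / ((c^5)^(-1))    [product of powers]
= ((((d^(-6) / c^(-5)) · ((c^2)^(-1))) · ((d^2)^(-1))) · ((d^2)^(-1))) / ((c^5)^(-1))    [power of a power]
= ((((d^(-6) / c^(-5)) · c^(-2)) · ((d^2)^(-1))) · ((d^2)^(-1))) / ((c^5)^(-1))    [power of a power]
= ((((d^(-6) / c^(-5)) · c^(-2)) · d^(-2)) · ((d^2)^(-1))) / ((c^5)^(-1))    [power of a power]
= ((((d^(-6) / c^(-5)) · c^(-2)) · d^(-2)) · d^(-2)) / ((c^5)^(-1))    [power of a power]
= ((((d^(-6) / c^(-5)) · c^(-2)) · d^(-2)) · d^(-2)) / c^(-5)    [power of a power]
= c^8·d^(-10)    [quotient of powers; product of powers]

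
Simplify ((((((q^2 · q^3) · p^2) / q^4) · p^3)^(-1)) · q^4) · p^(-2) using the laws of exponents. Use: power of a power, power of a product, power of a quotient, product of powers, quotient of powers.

p^(-7)q^3

((((((q^2 · q^3) · p^2) / q^4) · p^3)^(-1)) · q^4) · p^(-2)
= ((((((q^2 · q^3) · p^2) / q^4)^(-1)) · ((p^3)^(-1))) · q^4) · p^(-2)    [power of a product]
= ((((((q^2 · q^3) · p^2)^(-1)) / ((q^4)^(-1))) · ((p^3)^(-1))) · q^4) · p^(-2)    [power of a quotient]
= ((((((q^2 · q^3)^(-1)) · ((p^2)^(-1))) / ((q^4)^(-1))) · ((p^3)^(-1))) · q^4) · p^(-2)    [power of a product]
= (((((((q^2)^(-1)) · ((q^3)^(-1))) · ((p^2)^(-1))) / ((q^4)^(-1))) · ((p^3)^(-1))) · q^4) · p^(-2)    [power of a product]
= (((((q^(-2) · ((q^3)^(-1))) · ((p^2)^(-1))) / ((q^4)^(-1))) · ((p^3)^(-1))) · q^4) · p^(-2)    [power of a power]
= (((((q^(-2) · q^(-3)) · ((p^2)^(-1))) / ((q^4)^(-1))) · ((p^3)^(-1))) · q^4) · p^(-2)    [power of a power]
= ((((q^(-5) · ((p^2)^(-1))) / ((q^4)^(-1))) · ((p^3)^(-1))) · q^4) · p^(-2)    [product of powers]
= ((((q^(-5) · p^(-2)) / ((q^4)^(-1))) · ((p^3)^(-1))) · q^4) · p^(-2)    [power of a power]
= ((((q^(-5) · p^(-2)) / q^(-4)) · ((p^3)^(-1))) · q^4) · p^(-2)    [power of a power]
= ((((q^(-5) · p^(-2)) / q^(-4)) · p^(-3)) · q^4) · p^(-2)    [power of a power]
= p^(-7)q^3    [quotient of powers; product of powers]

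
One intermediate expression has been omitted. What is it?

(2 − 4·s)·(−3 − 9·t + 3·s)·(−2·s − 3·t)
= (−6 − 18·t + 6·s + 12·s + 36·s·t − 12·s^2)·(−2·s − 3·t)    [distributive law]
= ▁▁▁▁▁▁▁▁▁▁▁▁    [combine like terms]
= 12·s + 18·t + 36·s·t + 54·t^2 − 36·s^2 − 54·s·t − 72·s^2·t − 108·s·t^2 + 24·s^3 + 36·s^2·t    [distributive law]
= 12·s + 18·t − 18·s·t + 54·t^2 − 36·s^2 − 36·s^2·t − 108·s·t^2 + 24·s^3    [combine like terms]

By combine like terms:

(−6 − 18·t + 18·s + 36·s·t − 12·s^2)·(−2·s − 3·t)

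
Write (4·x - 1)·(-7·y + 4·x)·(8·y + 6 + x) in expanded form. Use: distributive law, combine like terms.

-224·x·y^2 - 193·x·y + 100·x^2·y + 92·x^2 + 16·x^3 + 56·y^2 + 42·y - 24·x

(4·x - 1)·(-7·y + 4·x)·(8·y + 6 + x)
= (-28·x·y + 16·x^2 + 7·y - 4·x)·(8·y + 6 + x)    [distributive law]
= -224·x·y^2 - 168·x·y - 28·x^2·y + 128·x^2·y + 96·x^2 + 16·x^3 + 56·y^2 + 42·y + 7·x·y - 32·x·y - 24·x - 4·x^2    [distributive law]
= -224·x·y^2 - 193·x·y + 100·x^2·y + 92·x^2 + 16·x^3 + 56·y^2 + 42·y - 24·x    [combine like terms]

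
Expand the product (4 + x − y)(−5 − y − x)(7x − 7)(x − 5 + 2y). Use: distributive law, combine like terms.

(4 + x − y)(−5 − y − x)(7x − 7)(x − 5 + 2y)
= (−20 − 4y − 4x − 5x − xy − x^2 + 5y + y^2 + xy)(7x − 7)(x − 5 + 2y)    [distributive law]
= (−20 + y − 9x − x^2 + y^2)(7x − 7)(x − 5 + 2y)    [combine like terms]
= (−140x + 140 + 7xy − 7y − 63x^2 + 63x − 7x^3 + 7x^2 + 7xy^2 − 7y^2)(x − 5 + 2y)    [distributive law]
= (−77x + 140 + 7xy − 7y − 56x^2 − 7x^3 + 7xy^2 − 7y^2)(x − 5 + 2y)    [combine like terms]
= −77x^2 + 385x − 154xy + 140x − 700 + 280y + 7x^2y − 35xy + 14xy^2 − 7xy + 35y − 14y^2 − 56x^3 + 280x^2 − 112x^2y − 7x^4 + 35x^3 − 14x^3y + 7x^2y^2 − 35xy^2 + 14xy^3 − 7xy^2 + 35y^2 − 14y^3    [distributive law]
= 203x^2 + 525x − 196xy − 700 + 315y − 105x^2y − 28xy^2 + 21y^2 − 21x^3 − 7x^4 − 14x^3y + 7x^2y^2 + 14xy^3 − 14y^3    [combine like terms]

203x^2 + 525x − 196xy − 700 + 315y − 105x^2y − 28xy^2 + 21y^2 − 21x^3 − 7x^4 − 14x^3y + 7x^2y^2 + 14xy^3 − 14y^3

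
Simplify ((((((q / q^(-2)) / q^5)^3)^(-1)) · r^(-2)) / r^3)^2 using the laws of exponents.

q^12r^(-10)

((((((q / q^(-2)) / q^5)^3)^(-1)) · r^(-2)) / r^3)^2
= ((((((q / q^(-2)) / q^5)^3)^(-1)) · r^(-2))^2) / ((r^3)^2)    [power of a quotient]
= ((((((q / q^(-2)) / q^5)^3)^(-1))^2) · ((r^(-2))^2)) / ((r^3)^2)    [power of a product]
= (((((q / q^(-2)) / q^5)^3)^(-2)) · ((r^(-2))^2)) / ((r^3)^2)    [power of a power]
= ((((q / q^(-2)) / q^5)^(-6)) · ((r^(-2))^2)) / ((r^3)^2)    [power of a power]
= ((((q / q^(-2))^(-6)) / ((q^5)^(-6))) · ((r^(-2))^2)) / ((r^3)^2)    [power of a quotient]
= ((((q^(-6)) / ((q^(-2))^(-6))) / ((q^5)^(-6))) · ((r^(-2))^2)) / ((r^3)^2)    [power of a quotient]
= (((q^(-6) / q^12) / ((q^5)^(-6))) · ((r^(-2))^2)) / ((r^3)^2)    [power of a power]
= ((q^(-18) / ((q^5)^(-6))) · ((r^(-2))^2)) / ((r^3)^2)    [quotient of powers]
= ((q^(-18) / q^(-30)) · ((r^(-2))^2)) / ((r^3)^2)    [power of a power]
= (q^12 · ((r^(-2))^2)) / ((r^3)^2)    [quotient of powers]
= (q^12 · r^(-4)) / ((r^3)^2)    [power of a power]
= (q^12 · r^(-4)) / r^6    [power of a power]
= q^12r^(-10)    [quotient of powers]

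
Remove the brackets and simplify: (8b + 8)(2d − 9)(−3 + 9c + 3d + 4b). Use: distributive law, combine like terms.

(8b + 8)(2d − 9)(−3 + 9c + 3d + 4b)
= (16bd − 72b + 16d − 72)(−3 + 9c + 3d + 4b)    [distributive law]
= −48bd + 144bcd + 48bd^2 + 64b^2d + 216b − 648bc − 216bd − 288b^2 − 48d + 144cd + 48d^2 + 64bd + 216 − 648c − 216d − 288b    [distributive law]
= −200bd + 144bcd + 48bd^2 + 64b^2d − 72b − 648bc − 288b^2 − 264d + 144cd + 48d^2 + 216 − 648c    [combine like terms]

−200bd + 144bcd + 48bd^2 + 64b^2d − 72b − 648bc − 288b^2 − 264d + 144cd + 48d^2 + 216 − 648c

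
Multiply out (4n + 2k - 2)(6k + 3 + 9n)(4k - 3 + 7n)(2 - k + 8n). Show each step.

216k²n + 132k³n + 1578k²n² - 408kn - 510kn² + 3252kn³ + 96n - 492n² - 696n³ + 2016n⁴ + 156k³ - 48k⁴ - 114k² - 30k + 36

(4n + 2k - 2)(6k + 3 + 9n)(4k - 3 + 7n)(2 - k + 8n)
= (24kn + 12n + 36n² + 12k² + 6k + 18kn - 12k - 6 - 18n)(4k - 3 + 7n)(2 - k + 8n)    [distributive law]
= (42kn - 6n + 36n² + 12k² - 6k - 6)(4k - 3 + 7n)(2 - k + 8n)    [combine like terms]
= (168k²n - 126kn + 294kn² - 24kn + 18n - 42n² + 144kn² - 108n² + 252n³ + 48k³ - 36k² + 84k²n - 24k² + 18k - 42kn - 24k + 18 - 42n)(2 - k + 8n)    [distributive law]
= (252k²n - 192kn + 438kn² - 24n - 150n² + 252n³ + 48k³ - 60k² - 6k + 18)(2 - k + 8n)    [combine like terms]
= 504k²n - 252k³n + 2016k²n² - 384kn + 192k²n - 1536kn² + 876kn² - 438k²n² + 3504kn³ - 48n + 24kn - 192n² - 300n² + 150kn² - 1200n³ + 504n³ - 252kn³ + 2016n⁴ + 96k³ - 48k⁴ + 384k³n - 120k² + 60k³ - 480k²n - 12k + 6k² - 48kn + 36 - 18k + 144n    [distributive law]
= 216k²n + 132k³n + 1578k²n² - 408kn - 510kn² + 3252kn³ + 96n - 492n² - 696n³ + 2016n⁴ + 156k³ - 48k⁴ - 114k² - 30k + 36    [combine like terms]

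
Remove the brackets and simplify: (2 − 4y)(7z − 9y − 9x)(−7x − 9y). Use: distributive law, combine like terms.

−98xz − 126yz + 288xy + 162y^2 + 126x^2 + 196xyz + 252y^2z − 576xy^2 − 324y^3 − 252x^2y

(2 − 4y)(7z − 9y − 9x)(−7x − 9y)
= (14z − 18y − 18x − 28yz + 36y^2 + 36xy)(−7x − 9y)    [distributive law]
= −98xz − 126yz + 126xy + 162y^2 + 126x^2 + 162xy + 196xyz + 252y^2z − 252xy^2 − 324y^3 − 252x^2y − 324xy^2    [distributive law]
= −98xz − 126yz + 288xy + 162y^2 + 126x^2 + 196xyz + 252y^2z − 576xy^2 − 324y^3 − 252x^2y    [combine like terms]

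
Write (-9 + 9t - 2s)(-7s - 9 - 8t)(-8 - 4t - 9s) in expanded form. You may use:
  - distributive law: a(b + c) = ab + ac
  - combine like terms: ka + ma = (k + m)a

(-9 + 9t - 2s)(-7s - 9 - 8t)(-8 - 4t - 9s)
= (63s + 81 + 72t - 63st - 81t - 72t^2 + 14s^2 + 18s + 16st)(-8 - 4t - 9s)    [distributive law]
= (81s + 81 - 9t - 47st - 72t^2 + 14s^2)(-8 - 4t - 9s)    [combine like terms]
= -648s - 324st - 729s^2 - 648 - 324t - 729s + 72t + 36t^2 + 81st + 376st + 188st^2 + 423s^2t + 576t^2 + 288t^3 + 648st^2 - 112s^2 - 56s^2t - 126s^3    [distributive law]
= -1377s + 133st - 841s^2 - 648 - 252t + 612t^2 + 836st^2 + 367s^2t + 288t^3 - 126s^3    [combine like terms]

-1377s + 133st - 841s^2 - 648 - 252t + 612t^2 + 836st^2 + 367s^2t + 288t^3 - 126s^3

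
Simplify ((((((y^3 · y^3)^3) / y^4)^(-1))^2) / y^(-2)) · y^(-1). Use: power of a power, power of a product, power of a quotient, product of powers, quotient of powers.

y^(-27)

((((((y^3 · y^3)^3) / y^4)^(-1))^2) / y^(-2)) · y^(-1)
= (((((y^3 · y^3)^3) / y^4)^(-2)) / y^(-2)) · y^(-1)    [power of a power]
= (((((y^3 · y^3)^3)^(-2)) / ((y^4)^(-2))) / y^(-2)) · y^(-1)    [power of a quotient]
= ((((y^3 · y^3)^(-6)) / ((y^4)^(-2))) / y^(-2)) · y^(-1)    [power of a power]
= (((((y^3)^(-6)) · ((y^3)^(-6))) / ((y^4)^(-2))) / y^(-2)) · y^(-1)    [power of a product]
= (((y^(-18) · ((y^3)^(-6))) / ((y^4)^(-2))) / y^(-2)) · y^(-1)    [power of a power]
= (((y^(-18) · y^(-18)) / ((y^4)^(-2))) / y^(-2)) · y^(-1)    [power of a power]
= ((y^(-36) / ((y^4)^(-2))) / y^(-2)) · y^(-1)    [product of powers]
= ((y^(-36) / y^(-8)) / y^(-2)) · y^(-1)    [power of a power]
= (y^(-28) / y^(-2)) · y^(-1)    [quotient of powers]
= y^(-26) · y^(-1)    [quotient of powers]
= y^(-27)    [product of powers]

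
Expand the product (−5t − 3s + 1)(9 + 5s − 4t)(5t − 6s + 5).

(−5t − 3s + 1)(9 + 5s − 4t)(5t − 6s + 5)
= (−45t − 25st + 20t^2 − 27s − 15s^2 + 12st + 9 + 5s − 4t)(5t − 6s + 5)    [distributive law]
= (−49t − 13st + 20t^2 − 22s − 15s^2 + 9)(5t − 6s + 5)    [combine like terms]
= −245t^2 + 294st − 245t − 65st^2 + 78s^2t − 65st + 100t^3 − 120st^2 + 100t^2 − 110st + 132s^2 − 110s − 75s^2t + 90s^3 − 75s^2 + 45t − 54s + 45    [distributive law]
= −145t^2 + 119st − 200t − 185st^2 + 3s^2t + 100t^3 + 57s^2 − 164s + 90s^3 + 45    [combine like terms]

−145t^2 + 119st − 200t − 185st^2 + 3s^2t + 100t^3 + 57s^2 − 164s + 90s^3 + 45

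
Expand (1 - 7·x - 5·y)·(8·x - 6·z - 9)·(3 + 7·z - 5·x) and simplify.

258·x + 653·x·z - 523·x^2 - 81·z - 42·z^2 - 27 - 602·x^2·z + 280·x^3 + 294·x·z^2 - 345·x·y - 430·x·y·z + 200·x^2·y + 405·y·z + 210·y·z^2 + 135·y

(1 - 7·x - 5·y)·(8·x - 6·z - 9)·(3 + 7·z - 5·x)
= (8·x - 6·z - 9 - 56·x^2 + 42·x·z + 63·x - 40·x·y + 30·y·z + 45·y)·(3 + 7·z - 5·x)    [distributive law]
= (71·x - 6·z - 9 - 56·x^2 + 42·x·z - 40·x·y + 30·y·z + 45·y)·(3 + 7·z - 5·x)    [combine like terms]
= 213·x + 497·x·z - 355·x^2 - 18·z - 42·z^2 + 30·x·z - 27 - 63·z + 45·x - 168·x^2 - 392·x^2·z + 280·x^3 + 126·x·z + 294·x·z^2 - 210·x^2·z - 120·x·y - 280·x·y·z + 200·x^2·y + 90·y·z + 210·y·z^2 - 150·x·y·z + 135·y + 315·y·z - 225·x·y    [distributive law]
= 258·x + 653·x·z - 523·x^2 - 81·z - 42·z^2 - 27 - 602·x^2·z + 280·x^3 + 294·x·z^2 - 345·x·y - 430·x·y·z + 200·x^2·y + 405·y·z + 210·y·z^2 + 135·y    [combine like terms]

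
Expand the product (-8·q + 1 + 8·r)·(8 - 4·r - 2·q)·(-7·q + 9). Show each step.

606·q² - 650·q - 112·q²·r - 276·q·r - 112·q³ + 72 + 540·r + 224·q·r² - 288·r²

(-8·q + 1 + 8·r)·(8 - 4·r - 2·q)·(-7·q + 9)
= (-64·q + 32·q·r + 16·q² + 8 - 4·r - 2·q + 64·r - 32·r² - 16·q·r)·(-7·q + 9)    [distributive law]
= (-66·q + 16·q·r + 16·q² + 8 + 60·r - 32·r²)·(-7·q + 9)    [combine like terms]
= 462·q² - 594·q - 112·q²·r + 144·q·r - 112·q³ + 144·q² - 56·q + 72 - 420·q·r + 540·r + 224·q·r² - 288·r²    [distributive law]
= 606·q² - 650·q - 112·q²·r - 276·q·r - 112·q³ + 72 + 540·r + 224·q·r² - 288·r²    [combine like terms]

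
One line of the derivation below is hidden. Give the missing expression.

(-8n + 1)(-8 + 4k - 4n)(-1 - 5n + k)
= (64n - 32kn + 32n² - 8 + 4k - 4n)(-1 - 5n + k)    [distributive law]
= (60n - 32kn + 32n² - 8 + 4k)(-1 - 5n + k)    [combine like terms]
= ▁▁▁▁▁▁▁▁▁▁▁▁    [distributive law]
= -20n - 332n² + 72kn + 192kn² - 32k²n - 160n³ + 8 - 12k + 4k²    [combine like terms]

By distributive law:

-60n - 300n² + 60kn + 32kn + 160kn² - 32k²n - 32n² - 160n³ + 32kn² + 8 + 40n - 8k - 4k - 20kn + 4k²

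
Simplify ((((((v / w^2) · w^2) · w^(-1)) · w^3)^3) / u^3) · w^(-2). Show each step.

((((((v / w^2) · w^2) · w^(-1)) · w^3)^3) / u^3) · w^(-2)
= ((((((v / w^2) · w^2) · w^(-1))^3) · ((w^3)^3)) / u^3) · w^(-2)    [power of a product]
= ((((((v / w^2) · w^2)^3) · ((w^(-1))^3)) · ((w^3)^3)) / u^3) · w^(-2)    [power of a product]
= ((((((v / w^2)^3) · ((w^2)^3)) · ((w^(-1))^3)) · ((w^3)^3)) / u^3) · w^(-2)    [power of a product]
= ((((((v^3) / ((w^2)^3)) · ((w^2)^3)) · ((w^(-1))^3)) · ((w^3)^3)) / u^3) · w^(-2)    [power of a quotient]
= (((((v^3 / w^6) · ((w^2)^3)) · ((w^(-1))^3)) · ((w^3)^3)) / u^3) · w^(-2)    [power of a power]
= (((((v^3 / w^6) · w^6) · ((w^(-1))^3)) · ((w^3)^3)) / u^3) · w^(-2)    [power of a power]
= (((((v^3 / w^6) · w^6) · w^(-3)) · ((w^3)^3)) / u^3) · w^(-2)    [power of a power]
= (((((v^3 / w^6) · w^6) · w^(-3)) · w^9) / u^3) · w^(-2)    [power of a power]
= u^(-3)v^3w^4    [quotient of powers; product of powers]

u^(-3)v^3w^4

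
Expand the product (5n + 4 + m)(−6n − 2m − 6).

(5n + 4 + m)(−6n − 2m − 6)
= −30n² − 10mn − 30n − 24n − 8m − 24 − 6mn − 2m² − 6m    [distributive law]
= −30n² − 16mn − 54n − 14m − 24 − 2m²    [combine like terms]

−30n² − 16mn − 54n − 14m − 24 − 2m²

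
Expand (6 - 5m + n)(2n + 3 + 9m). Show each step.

(6 - 5m + n)(2n + 3 + 9m)
= 12n + 18 + 54m - 10mn - 15m - 45m^2 + 2n^2 + 3n + 9mn    [distributive law]
= 15n + 18 + 39m - mn - 45m^2 + 2n^2    [combine like terms]

15n + 18 + 39m - mn - 45m^2 + 2n^2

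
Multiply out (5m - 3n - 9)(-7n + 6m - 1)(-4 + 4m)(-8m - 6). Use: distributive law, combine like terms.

-2536m^2n - 744mn + 1696m^3n + 2128m^3 - 40m^2 - 960m^4 - 1344m + 168mn^2 + 504n^2 - 672m^2n^2 + 1584n + 216

(5m - 3n - 9)(-7n + 6m - 1)(-4 + 4m)(-8m - 6)
= (-35mn + 30m^2 - 5m + 21n^2 - 18mn + 3n + 63n - 54m + 9)(-4 + 4m)(-8m - 6)    [distributive law]
= (-53mn + 30m^2 - 59m + 21n^2 + 66n + 9)(-4 + 4m)(-8m - 6)    [combine like terms]
= (212mn - 212m^2n - 120m^2 + 120m^3 + 236m - 236m^2 - 84n^2 + 84mn^2 - 264n + 264mn - 36 + 36m)(-8m - 6)    [distributive law]
= (476mn - 212m^2n - 356m^2 + 120m^3 + 272m - 84n^2 + 84mn^2 - 264n - 36)(-8m - 6)    [combine like terms]
= -3808m^2n - 2856mn + 1696m^3n + 1272m^2n + 2848m^3 + 2136m^2 - 960m^4 - 720m^3 - 2176m^2 - 1632m + 672mn^2 + 504n^2 - 672m^2n^2 - 504mn^2 + 2112mn + 1584n + 288m + 216    [distributive law]
= -2536m^2n - 744mn + 1696m^3n + 2128m^3 - 40m^2 - 960m^4 - 1344m + 168mn^2 + 504n^2 - 672m^2n^2 + 1584n + 216    [combine like terms]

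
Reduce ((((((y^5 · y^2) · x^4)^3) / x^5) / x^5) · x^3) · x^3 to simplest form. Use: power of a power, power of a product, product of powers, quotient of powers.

x^8y^21

((((((y^5 · y^2) · x^4)^3) / x^5) / x^5) · x^3) · x^3
= ((((((y^5 · y^2)^3) · ((x^4)^3)) / x^5) / x^5) · x^3) · x^3    [power of a product]
= (((((((y^5)^3) · ((y^2)^3)) · ((x^4)^3)) / x^5) / x^5) · x^3) · x^3    [power of a product]
= (((((y^15 · ((y^2)^3)) · ((x^4)^3)) / x^5) / x^5) · x^3) · x^3    [power of a power]
= (((((y^15 · y^6) · ((x^4)^3)) / x^5) / x^5) · x^3) · x^3    [power of a power]
= ((((y^21 · ((x^4)^3)) / x^5) / x^5) · x^3) · x^3    [product of powers]
= ((((y^21 · x^12) / x^5) / x^5) · x^3) · x^3    [power of a power]
= x^8y^21    [quotient of powers; product of powers]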